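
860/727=860/727 = 1.18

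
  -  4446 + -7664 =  - 12110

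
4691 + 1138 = 5829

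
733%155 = 113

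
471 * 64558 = 30406818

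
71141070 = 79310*897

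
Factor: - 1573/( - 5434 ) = 2^( - 1 ) * 11^1*19^( - 1 ) = 11/38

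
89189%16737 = 5504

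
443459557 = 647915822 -204456265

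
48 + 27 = 75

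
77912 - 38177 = 39735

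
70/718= 35/359 = 0.10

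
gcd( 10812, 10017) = 159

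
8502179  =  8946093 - 443914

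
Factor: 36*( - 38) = - 1368 = -2^3*3^2*19^1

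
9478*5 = 47390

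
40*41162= 1646480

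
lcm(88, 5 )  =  440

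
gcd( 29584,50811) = 1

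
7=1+6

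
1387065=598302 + 788763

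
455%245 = 210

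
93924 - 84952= 8972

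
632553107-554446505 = 78106602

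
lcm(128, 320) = 640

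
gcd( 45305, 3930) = 5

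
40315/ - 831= -49+404/831 = -  48.51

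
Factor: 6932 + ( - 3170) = 3762 =2^1*3^2*11^1 *19^1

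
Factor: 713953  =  313^1 * 2281^1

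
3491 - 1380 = 2111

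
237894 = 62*3837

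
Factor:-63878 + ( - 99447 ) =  - 163325 = - 5^2*47^1 * 139^1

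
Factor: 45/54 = 2^ ( - 1 )*3^ ( - 1 ) * 5^1 = 5/6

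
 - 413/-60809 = 59/8687 = 0.01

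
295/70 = 59/14 = 4.21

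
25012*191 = 4777292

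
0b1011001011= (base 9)874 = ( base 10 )715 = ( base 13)430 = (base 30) NP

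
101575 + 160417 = 261992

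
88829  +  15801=104630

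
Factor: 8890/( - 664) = -2^( - 2 )*5^1*7^1*  83^( - 1 )*127^1 = -  4445/332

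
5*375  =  1875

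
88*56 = 4928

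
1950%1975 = 1950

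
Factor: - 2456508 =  - 2^2*3^1 * 269^1*761^1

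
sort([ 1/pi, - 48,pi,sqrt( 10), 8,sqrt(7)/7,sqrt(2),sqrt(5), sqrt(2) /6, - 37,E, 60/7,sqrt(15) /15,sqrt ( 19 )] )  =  [ - 48, - 37,sqrt(2) /6,sqrt(15) /15,1/pi,sqrt(7)/7, sqrt( 2), sqrt(5), E, pi, sqrt(10),sqrt ( 19),8,60/7 ]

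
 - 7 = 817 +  - 824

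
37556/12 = 3129 + 2/3 = 3129.67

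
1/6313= 1/6313 = 0.00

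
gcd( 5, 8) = 1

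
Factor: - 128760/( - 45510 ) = 116/41 = 2^2*29^1*41^( - 1)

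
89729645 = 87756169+1973476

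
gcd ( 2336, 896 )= 32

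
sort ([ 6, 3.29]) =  [ 3.29, 6]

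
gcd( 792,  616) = 88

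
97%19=2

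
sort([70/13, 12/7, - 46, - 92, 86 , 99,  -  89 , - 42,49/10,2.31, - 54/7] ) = [ - 92, - 89, - 46, - 42, - 54/7,12/7,  2.31,49/10, 70/13,86,  99]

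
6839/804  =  8 +407/804 = 8.51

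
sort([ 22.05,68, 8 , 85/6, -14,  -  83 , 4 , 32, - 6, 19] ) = [ - 83, - 14, - 6, 4 , 8, 85/6, 19,  22.05,  32, 68] 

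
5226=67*78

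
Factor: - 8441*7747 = -65392427 = - 23^1* 61^1  *127^1*367^1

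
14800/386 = 7400/193= 38.34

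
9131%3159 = 2813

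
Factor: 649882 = 2^1 *324941^1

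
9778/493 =19 + 411/493= 19.83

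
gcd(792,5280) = 264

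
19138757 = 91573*209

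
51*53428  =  2724828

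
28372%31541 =28372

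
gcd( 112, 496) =16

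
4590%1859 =872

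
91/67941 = 91/67941 = 0.00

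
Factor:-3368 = -2^3*421^1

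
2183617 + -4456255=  - 2272638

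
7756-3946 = 3810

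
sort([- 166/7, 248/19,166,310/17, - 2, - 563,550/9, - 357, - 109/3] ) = [ - 563,-357, - 109/3,- 166/7, - 2,248/19,310/17,550/9, 166]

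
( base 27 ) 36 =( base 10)87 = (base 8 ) 127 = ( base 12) 73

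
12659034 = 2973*4258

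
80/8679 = 80/8679  =  0.01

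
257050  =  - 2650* (-97)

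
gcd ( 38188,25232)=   4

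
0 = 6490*0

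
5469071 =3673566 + 1795505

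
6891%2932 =1027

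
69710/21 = 69710/21=3319.52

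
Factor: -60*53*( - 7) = 2^2 * 3^1*5^1*7^1*53^1 = 22260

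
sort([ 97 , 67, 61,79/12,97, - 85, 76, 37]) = [-85, 79/12, 37 , 61, 67,  76,  97,97 ] 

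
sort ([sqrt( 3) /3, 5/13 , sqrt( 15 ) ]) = [5/13,sqrt( 3) /3, sqrt( 15 )] 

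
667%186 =109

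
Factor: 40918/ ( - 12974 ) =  - 41/13   =  - 13^( - 1 )*41^1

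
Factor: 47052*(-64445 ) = -3032266140 = - 2^2*3^2*5^1*1307^1*12889^1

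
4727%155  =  77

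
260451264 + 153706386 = 414157650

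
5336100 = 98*54450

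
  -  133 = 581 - 714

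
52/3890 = 26/1945 = 0.01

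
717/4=717/4 = 179.25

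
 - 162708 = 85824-248532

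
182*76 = 13832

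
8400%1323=462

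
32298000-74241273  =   - 41943273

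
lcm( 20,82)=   820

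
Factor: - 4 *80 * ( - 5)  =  2^6*5^2 = 1600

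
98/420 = 7/30 = 0.23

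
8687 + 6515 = 15202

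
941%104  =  5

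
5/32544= 5/32544  =  0.00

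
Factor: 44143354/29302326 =22071677/14651163 = 3^( - 2)*61^( - 1)*26687^( - 1 )*22071677^1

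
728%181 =4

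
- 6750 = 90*( - 75)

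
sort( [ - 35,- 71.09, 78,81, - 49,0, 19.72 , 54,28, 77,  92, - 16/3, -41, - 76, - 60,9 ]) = [ - 76,-71.09,-60, - 49,-41, - 35,- 16/3, 0,  9, 19.72,  28,54 , 77,  78,  81,92]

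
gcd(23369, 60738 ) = 1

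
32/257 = 32/257 = 0.12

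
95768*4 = 383072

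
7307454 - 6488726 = 818728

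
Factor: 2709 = 3^2*7^1*43^1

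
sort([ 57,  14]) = [ 14, 57 ]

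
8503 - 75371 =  - 66868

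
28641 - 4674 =23967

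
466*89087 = 41514542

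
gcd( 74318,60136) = 2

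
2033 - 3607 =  - 1574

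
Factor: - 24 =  - 2^3*3^1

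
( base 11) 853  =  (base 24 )1ii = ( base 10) 1026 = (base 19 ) 2G0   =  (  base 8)2002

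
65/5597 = 65/5597 =0.01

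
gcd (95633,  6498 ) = 1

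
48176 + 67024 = 115200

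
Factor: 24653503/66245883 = 3^( - 1 )*7^1*11^(-1)*2007451^( - 1)* 3521929^1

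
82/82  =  1 =1.00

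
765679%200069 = 165472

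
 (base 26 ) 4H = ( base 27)4D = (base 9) 144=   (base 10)121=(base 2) 1111001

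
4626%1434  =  324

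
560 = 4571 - 4011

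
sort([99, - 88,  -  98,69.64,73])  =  [ - 98, - 88,69.64,73, 99]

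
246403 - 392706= -146303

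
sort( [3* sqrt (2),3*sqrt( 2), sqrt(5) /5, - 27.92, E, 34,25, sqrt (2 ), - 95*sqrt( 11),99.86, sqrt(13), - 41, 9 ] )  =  [ - 95*sqrt(11), - 41,-27.92, sqrt( 5)/5, sqrt (2),  E,sqrt (13),3*sqrt( 2) , 3*sqrt( 2), 9, 25, 34, 99.86 ]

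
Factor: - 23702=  - 2^1*7^1*1693^1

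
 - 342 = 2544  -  2886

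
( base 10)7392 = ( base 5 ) 214032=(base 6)54120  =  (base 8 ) 16340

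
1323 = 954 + 369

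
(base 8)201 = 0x81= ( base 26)4P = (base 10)129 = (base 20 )69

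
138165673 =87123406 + 51042267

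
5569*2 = 11138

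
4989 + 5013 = 10002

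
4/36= 1/9= 0.11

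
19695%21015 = 19695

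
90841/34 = 90841/34 = 2671.79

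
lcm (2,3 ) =6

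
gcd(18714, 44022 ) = 6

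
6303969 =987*6387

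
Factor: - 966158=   -  2^1*193^1 * 2503^1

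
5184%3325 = 1859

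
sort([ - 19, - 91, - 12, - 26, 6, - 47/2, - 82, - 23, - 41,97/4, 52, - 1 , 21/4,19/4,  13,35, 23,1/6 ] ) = [-91, - 82, - 41, - 26, - 47/2, - 23, - 19 ,-12, - 1,1/6, 19/4,21/4, 6,13 , 23,97/4,35 , 52 ] 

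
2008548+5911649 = 7920197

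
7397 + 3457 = 10854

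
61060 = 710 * 86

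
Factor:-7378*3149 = -2^1*7^1*17^1*31^1 * 47^1*67^1 =- 23233322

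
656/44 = 164/11= 14.91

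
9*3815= 34335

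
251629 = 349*721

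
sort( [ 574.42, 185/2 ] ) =[ 185/2,574.42]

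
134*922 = 123548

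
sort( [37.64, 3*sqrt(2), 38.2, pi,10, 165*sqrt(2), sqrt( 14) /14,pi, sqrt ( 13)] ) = [ sqrt( 14)/14, pi, pi,sqrt( 13), 3*sqrt( 2 ),10,  37.64,38.2, 165*sqrt ( 2 ) ]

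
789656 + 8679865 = 9469521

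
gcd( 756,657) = 9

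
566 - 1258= - 692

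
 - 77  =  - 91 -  - 14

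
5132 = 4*1283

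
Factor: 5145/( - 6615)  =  -3^( - 2)*7^1 = - 7/9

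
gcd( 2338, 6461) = 7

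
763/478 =1 + 285/478 = 1.60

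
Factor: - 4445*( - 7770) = 34537650 = 2^1*3^1*5^2*7^2*37^1*127^1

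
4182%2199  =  1983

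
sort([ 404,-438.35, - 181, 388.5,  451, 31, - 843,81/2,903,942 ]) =[- 843,-438.35, - 181,31,81/2,388.5, 404,451 , 903, 942] 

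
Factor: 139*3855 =3^1 * 5^1*139^1*257^1=535845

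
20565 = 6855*3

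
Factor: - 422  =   - 2^1*211^1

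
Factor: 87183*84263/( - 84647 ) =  - 7346301129/84647=- 3^3*47^( - 1) * 1801^( - 1 )*3229^1*84263^1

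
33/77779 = 33/77779 = 0.00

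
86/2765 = 86/2765  =  0.03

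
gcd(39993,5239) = 1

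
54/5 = 54/5 = 10.80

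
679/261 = 679/261 = 2.60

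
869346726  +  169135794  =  1038482520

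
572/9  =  572/9= 63.56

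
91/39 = 2+1/3= 2.33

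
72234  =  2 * 36117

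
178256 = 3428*52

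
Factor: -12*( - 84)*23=23184=2^4*3^2*7^1*23^1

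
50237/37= 50237/37 =1357.76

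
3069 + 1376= 4445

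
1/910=1/910= 0.00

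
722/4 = 361/2 = 180.50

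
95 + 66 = 161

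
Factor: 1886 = 2^1*23^1*  41^1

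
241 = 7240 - 6999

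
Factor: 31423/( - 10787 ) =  - 23^( - 1)* 67^1 = -  67/23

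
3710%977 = 779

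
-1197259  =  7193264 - 8390523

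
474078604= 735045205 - 260966601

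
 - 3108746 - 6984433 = -10093179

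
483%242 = 241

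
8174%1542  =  464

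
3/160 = 3/160 = 0.02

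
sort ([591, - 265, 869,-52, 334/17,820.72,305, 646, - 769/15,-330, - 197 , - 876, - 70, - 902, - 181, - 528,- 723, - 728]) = [ - 902,-876,-728, - 723, - 528, - 330, - 265, - 197, - 181 , - 70, - 52, - 769/15 , 334/17, 305,591, 646, 820.72,869 ]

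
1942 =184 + 1758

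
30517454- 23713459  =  6803995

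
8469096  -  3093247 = 5375849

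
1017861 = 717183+300678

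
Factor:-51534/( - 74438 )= 9/13 = 3^2*13^(- 1)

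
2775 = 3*925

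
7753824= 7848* 988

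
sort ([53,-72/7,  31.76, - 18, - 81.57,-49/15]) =[ - 81.57,- 18,  -  72/7 , - 49/15,31.76,  53]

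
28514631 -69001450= - 40486819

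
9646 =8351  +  1295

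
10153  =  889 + 9264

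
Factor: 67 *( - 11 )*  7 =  - 7^1*11^1*67^1 = - 5159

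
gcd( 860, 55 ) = 5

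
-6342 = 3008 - 9350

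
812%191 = 48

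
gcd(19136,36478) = 598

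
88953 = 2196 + 86757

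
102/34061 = 102/34061 = 0.00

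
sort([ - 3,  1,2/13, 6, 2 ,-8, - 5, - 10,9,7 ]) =[ - 10, - 8,  -  5,-3,2/13  ,  1, 2,6,7,9] 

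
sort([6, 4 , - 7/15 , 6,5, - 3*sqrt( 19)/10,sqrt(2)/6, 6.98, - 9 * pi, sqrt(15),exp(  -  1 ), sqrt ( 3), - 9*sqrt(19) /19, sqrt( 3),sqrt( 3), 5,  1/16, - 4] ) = [ - 9  *  pi, - 4, - 9*sqrt( 19 ) /19, - 3*sqrt( 19)/10,-7/15, 1/16 , sqrt(2)/6,exp( - 1),sqrt(3),sqrt (3 ), sqrt( 3 ),sqrt(15) , 4, 5,5 , 6  ,  6,6.98] 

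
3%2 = 1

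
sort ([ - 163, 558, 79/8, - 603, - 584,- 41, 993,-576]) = [ - 603, - 584, - 576 , - 163, - 41 , 79/8, 558, 993]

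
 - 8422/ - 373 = 22+ 216/373 = 22.58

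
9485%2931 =692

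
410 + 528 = 938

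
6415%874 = 297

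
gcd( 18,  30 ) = 6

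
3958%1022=892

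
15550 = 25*622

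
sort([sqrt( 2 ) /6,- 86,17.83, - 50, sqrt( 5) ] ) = [- 86,-50, sqrt( 2 ) /6,  sqrt ( 5 ), 17.83]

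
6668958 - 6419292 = 249666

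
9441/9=1049=1049.00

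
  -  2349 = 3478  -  5827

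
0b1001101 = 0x4d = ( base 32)2d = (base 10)77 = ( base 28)2L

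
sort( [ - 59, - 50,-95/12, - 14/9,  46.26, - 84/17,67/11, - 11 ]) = [ - 59,-50, - 11,  -  95/12 ,-84/17, - 14/9,67/11, 46.26 ] 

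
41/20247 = 41/20247 = 0.00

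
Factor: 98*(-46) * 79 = - 356132 = -2^2*7^2*23^1  *  79^1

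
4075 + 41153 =45228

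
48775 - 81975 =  - 33200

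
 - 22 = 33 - 55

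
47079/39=1207+2/13=1207.15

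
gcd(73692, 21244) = 4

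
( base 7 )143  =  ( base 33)2E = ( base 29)2m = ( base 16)50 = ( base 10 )80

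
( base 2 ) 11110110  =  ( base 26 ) 9c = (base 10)246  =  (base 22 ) B4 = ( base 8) 366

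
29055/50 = 5811/10 = 581.10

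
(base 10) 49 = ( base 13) 3A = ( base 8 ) 61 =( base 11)45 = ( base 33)1G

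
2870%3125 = 2870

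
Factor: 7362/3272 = 2^( - 2) *3^2 = 9/4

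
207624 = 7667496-7459872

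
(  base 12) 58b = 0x33B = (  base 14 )431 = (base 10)827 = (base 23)1cm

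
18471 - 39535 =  - 21064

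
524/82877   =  524/82877 = 0.01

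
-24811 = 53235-78046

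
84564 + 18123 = 102687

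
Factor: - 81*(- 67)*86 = 2^1*3^4*43^1*67^1 = 466722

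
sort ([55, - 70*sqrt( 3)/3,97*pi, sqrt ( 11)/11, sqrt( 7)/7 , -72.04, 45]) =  [ - 72.04, - 70*sqrt( 3)/3, sqrt(11)/11,  sqrt(7)/7, 45, 55,  97 * pi] 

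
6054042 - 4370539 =1683503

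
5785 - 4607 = 1178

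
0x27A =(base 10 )634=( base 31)KE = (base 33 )j7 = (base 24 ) 12A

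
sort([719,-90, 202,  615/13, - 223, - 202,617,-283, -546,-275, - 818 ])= [ - 818, - 546,  -  283 ,- 275,-223, - 202,- 90,  615/13, 202,  617,  719]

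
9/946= 9/946  =  0.01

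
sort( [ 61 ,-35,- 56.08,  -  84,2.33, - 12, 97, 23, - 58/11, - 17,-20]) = [ - 84 ,-56.08, - 35, - 20, - 17, - 12,- 58/11 , 2.33,23, 61, 97] 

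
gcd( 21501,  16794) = 9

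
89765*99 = 8886735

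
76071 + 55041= 131112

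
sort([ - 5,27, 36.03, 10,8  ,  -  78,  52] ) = [  -  78, - 5,  8, 10, 27, 36.03, 52 ]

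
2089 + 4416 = 6505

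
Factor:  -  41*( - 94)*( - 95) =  - 2^1*5^1 *19^1* 41^1 * 47^1 = - 366130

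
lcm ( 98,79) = 7742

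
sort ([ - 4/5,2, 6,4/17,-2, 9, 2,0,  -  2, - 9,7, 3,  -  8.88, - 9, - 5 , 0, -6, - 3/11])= [-9,-9,-8.88,-6,  -  5, - 2,-2, - 4/5, - 3/11,0, 0,4/17, 2,2, 3, 6,7, 9]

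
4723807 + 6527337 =11251144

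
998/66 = 499/33=15.12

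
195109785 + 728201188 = 923310973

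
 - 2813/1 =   -  2813 = -  2813.00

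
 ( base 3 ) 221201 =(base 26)10I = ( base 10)694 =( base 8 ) 1266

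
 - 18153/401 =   -  18153/401 = - 45.27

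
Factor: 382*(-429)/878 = -3^1 * 11^1* 13^1*191^1*439^(  -  1 )=-  81939/439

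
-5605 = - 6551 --946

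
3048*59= 179832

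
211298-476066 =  - 264768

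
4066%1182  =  520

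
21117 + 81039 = 102156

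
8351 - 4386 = 3965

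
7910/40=791/4 = 197.75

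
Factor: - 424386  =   - 2^1 * 3^3*29^1*271^1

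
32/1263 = 32/1263 = 0.03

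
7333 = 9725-2392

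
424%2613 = 424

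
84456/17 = 4968 = 4968.00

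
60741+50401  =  111142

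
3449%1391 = 667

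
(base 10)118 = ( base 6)314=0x76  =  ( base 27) 4A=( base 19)64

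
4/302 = 2/151 = 0.01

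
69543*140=9736020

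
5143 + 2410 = 7553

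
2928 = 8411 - 5483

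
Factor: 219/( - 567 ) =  - 3^( - 3) *7^( - 1 )*73^1 =- 73/189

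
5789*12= 69468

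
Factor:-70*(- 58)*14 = 56840 =2^3*5^1*7^2*29^1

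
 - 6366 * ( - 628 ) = 3997848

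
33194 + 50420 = 83614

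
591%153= 132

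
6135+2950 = 9085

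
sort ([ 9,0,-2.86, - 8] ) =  [ - 8, - 2.86, 0,9] 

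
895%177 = 10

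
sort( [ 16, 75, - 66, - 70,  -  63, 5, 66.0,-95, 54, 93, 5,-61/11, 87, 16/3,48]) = [- 95, -70, - 66, - 63, - 61/11, 5, 5, 16/3,16, 48, 54, 66.0, 75, 87,93 ] 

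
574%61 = 25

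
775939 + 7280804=8056743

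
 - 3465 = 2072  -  5537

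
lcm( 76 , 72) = 1368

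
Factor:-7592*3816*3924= - 2^8 * 3^4*13^1*53^1 * 73^1 * 109^1   =  -  113682486528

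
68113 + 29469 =97582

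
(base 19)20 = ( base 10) 38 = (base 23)1f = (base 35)13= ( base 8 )46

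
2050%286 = 48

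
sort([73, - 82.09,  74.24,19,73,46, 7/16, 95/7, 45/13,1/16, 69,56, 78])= [ - 82.09 , 1/16,7/16,45/13  ,  95/7,19  ,  46 , 56, 69, 73,73,74.24,78] 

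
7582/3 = 2527 + 1/3 = 2527.33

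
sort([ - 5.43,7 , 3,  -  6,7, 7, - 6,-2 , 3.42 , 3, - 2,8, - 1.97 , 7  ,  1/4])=[ - 6,-6, - 5.43, - 2, - 2,-1.97, 1/4,  3 , 3,3.42, 7,7, 7,7, 8]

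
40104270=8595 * 4666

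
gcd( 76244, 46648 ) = 196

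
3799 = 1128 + 2671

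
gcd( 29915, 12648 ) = 31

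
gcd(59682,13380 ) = 6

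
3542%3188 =354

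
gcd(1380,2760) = 1380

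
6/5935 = 6/5935=0.00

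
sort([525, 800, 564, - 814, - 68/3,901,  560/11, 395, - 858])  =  [ - 858, - 814, - 68/3, 560/11,395,  525,564,800, 901]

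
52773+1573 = 54346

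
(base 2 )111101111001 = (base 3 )12102201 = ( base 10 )3961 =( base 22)841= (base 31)43O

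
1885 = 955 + 930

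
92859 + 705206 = 798065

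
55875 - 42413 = 13462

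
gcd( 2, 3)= 1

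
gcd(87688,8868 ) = 4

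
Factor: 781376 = 2^6*29^1*421^1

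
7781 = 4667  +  3114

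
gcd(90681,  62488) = 1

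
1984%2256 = 1984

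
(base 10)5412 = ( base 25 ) 8gc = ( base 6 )41020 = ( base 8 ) 12444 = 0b1010100100100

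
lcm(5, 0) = 0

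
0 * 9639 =0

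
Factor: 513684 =2^2*3^2* 19^1*751^1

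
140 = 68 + 72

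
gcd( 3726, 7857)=81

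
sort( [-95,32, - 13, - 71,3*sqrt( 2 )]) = [ - 95, - 71, - 13, 3*sqrt( 2 ),32]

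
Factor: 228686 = 2^1 * 114343^1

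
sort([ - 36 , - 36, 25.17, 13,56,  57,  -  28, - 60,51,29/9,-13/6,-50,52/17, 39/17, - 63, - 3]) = [ - 63,-60,-50,-36,- 36,-28,  -  3,-13/6,  39/17, 52/17,  29/9,13, 25.17,51, 56, 57]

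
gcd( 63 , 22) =1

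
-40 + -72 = -112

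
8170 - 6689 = 1481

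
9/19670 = 9/19670  =  0.00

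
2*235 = 470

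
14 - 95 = - 81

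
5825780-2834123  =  2991657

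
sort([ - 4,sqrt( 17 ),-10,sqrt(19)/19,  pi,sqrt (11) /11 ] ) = [ - 10, - 4,sqrt( 19 )/19,  sqrt(11 )/11,pi,  sqrt(17)]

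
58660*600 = 35196000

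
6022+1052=7074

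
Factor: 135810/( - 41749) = - 270/83 = -2^1 * 3^3 * 5^1*83^( - 1 ) 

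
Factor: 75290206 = 2^1*29^1*257^1*5051^1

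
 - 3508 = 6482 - 9990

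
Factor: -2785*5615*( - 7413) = 115922826075=3^1*5^2*7^1 * 353^1*557^1*1123^1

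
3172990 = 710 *4469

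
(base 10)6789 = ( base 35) 5iy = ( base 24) BIL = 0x1A85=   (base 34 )5TN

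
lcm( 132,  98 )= 6468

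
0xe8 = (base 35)6m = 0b11101000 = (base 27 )8G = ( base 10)232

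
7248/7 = 7248/7 = 1035.43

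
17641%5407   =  1420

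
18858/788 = 9429/394 = 23.93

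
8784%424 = 304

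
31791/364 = 31791/364 = 87.34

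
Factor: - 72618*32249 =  - 2^1 * 3^1*7^3*13^1 *17^1*19^1 * 271^1 =- 2341857882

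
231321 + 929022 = 1160343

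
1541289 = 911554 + 629735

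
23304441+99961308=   123265749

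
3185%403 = 364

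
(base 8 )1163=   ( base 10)627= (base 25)102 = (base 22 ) 16b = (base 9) 766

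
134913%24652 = 11653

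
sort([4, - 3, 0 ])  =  [-3,  0,4 ]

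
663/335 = 1 + 328/335=1.98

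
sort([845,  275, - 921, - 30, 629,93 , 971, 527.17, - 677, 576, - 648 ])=[ -921, - 677, - 648, - 30, 93 , 275, 527.17,  576,629, 845, 971]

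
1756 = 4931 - 3175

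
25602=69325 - 43723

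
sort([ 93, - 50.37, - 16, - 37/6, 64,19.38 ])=[ - 50.37,  -  16,-37/6,19.38 , 64,93 ]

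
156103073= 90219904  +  65883169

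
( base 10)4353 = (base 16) 1101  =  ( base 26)6bb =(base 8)10401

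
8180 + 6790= 14970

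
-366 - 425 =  - 791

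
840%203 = 28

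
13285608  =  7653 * 1736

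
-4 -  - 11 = 7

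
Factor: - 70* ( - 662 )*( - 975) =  - 45181500  =  - 2^2*3^1*5^3*7^1*13^1*331^1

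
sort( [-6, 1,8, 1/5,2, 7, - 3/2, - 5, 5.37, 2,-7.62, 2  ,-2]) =[  -  7.62, - 6, - 5 , - 2, -3/2,1/5,1 , 2,2,2, 5.37, 7, 8]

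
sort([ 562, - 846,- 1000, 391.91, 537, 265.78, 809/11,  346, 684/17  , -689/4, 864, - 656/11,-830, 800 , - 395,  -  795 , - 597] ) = [ -1000,-846,-830, - 795,-597, - 395,-689/4,-656/11,684/17,809/11,  265.78, 346, 391.91,537, 562,800, 864]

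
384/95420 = 96/23855 = 0.00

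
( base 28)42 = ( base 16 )72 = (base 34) 3c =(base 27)46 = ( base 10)114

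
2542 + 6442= 8984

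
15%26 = 15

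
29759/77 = 29759/77 = 386.48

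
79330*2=158660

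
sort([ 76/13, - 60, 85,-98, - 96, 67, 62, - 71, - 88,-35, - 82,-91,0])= [-98,-96,-91, -88, - 82, - 71,  -  60,-35, 0,76/13, 62,67, 85 ] 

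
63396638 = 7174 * 8837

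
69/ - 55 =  - 2+41/55 = - 1.25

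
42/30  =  7/5  =  1.40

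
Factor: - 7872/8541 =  - 2624/2847 = -2^6*3^( - 1)*13^( - 1)  *  41^1*73^( - 1 )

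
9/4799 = 9/4799 = 0.00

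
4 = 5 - 1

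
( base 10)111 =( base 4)1233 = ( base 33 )3c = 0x6f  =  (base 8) 157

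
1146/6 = 191 = 191.00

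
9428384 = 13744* 686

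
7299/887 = 7299/887 = 8.23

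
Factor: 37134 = 2^1*3^2*2063^1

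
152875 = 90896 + 61979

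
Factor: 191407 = 277^1 * 691^1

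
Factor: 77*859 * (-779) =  - 7^1*11^1*19^1*41^1* 859^1=- 51525397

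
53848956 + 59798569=113647525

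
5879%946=203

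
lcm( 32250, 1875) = 161250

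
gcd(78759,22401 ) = 9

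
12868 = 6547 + 6321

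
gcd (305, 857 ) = 1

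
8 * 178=1424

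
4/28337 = 4/28337=0.00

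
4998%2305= 388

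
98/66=49/33= 1.48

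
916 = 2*458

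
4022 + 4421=8443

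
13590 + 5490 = 19080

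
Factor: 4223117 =4223117^1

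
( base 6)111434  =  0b10010011101110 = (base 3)110222011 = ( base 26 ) dpg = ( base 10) 9454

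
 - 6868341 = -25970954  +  19102613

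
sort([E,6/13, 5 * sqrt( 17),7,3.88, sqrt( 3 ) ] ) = [6/13, sqrt ( 3),E,  3.88,  7, 5*sqrt(17 )]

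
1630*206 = 335780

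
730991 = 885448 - 154457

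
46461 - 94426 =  - 47965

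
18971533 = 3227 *5879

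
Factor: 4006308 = 2^2 * 3^1*563^1*593^1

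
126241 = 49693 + 76548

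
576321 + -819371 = - 243050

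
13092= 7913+5179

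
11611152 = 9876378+1734774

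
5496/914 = 2748/457 = 6.01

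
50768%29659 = 21109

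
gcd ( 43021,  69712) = 1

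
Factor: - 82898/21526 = -181/47 = - 47^(-1)*181^1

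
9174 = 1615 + 7559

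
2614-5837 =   -  3223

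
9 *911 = 8199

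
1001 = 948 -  - 53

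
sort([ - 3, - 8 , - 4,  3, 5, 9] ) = [ - 8,  -  4,-3, 3,5, 9]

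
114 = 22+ 92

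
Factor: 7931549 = 2339^1*3391^1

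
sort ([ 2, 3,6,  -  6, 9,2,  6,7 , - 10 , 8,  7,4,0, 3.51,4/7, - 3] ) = [ - 10, - 6,  -  3,0,4/7, 2, 2, 3, 3.51,4,6,6, 7,7 , 8,  9 ]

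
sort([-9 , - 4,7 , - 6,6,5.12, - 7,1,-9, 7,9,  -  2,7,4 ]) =[ - 9,-9, - 7, - 6,-4 , - 2, 1, 4, 5.12, 6,7,  7,  7,9 ] 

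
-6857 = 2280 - 9137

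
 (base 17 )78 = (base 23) 5C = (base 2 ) 1111111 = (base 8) 177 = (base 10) 127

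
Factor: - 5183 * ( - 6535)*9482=2^1*5^1 * 11^1*71^1*73^1 * 431^1 * 1307^1 =321163921210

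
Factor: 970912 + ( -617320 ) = 353592 = 2^3*3^3*1637^1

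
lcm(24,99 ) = 792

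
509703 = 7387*69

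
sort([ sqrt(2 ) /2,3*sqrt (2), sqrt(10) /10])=[ sqrt( 10)/10,sqrt (2)/2,3*sqrt( 2)]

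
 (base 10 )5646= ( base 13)2754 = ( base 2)1011000001110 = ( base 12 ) 3326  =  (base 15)1a16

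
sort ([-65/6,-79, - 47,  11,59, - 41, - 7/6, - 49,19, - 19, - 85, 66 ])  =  [ - 85, - 79, - 49, - 47, - 41,-19, - 65/6 ,  -  7/6, 11, 19, 59,66 ] 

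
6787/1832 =6787/1832 =3.70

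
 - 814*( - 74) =60236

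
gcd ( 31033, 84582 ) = 1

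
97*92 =8924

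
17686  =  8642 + 9044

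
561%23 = 9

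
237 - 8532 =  - 8295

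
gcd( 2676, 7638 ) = 6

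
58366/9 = 58366/9= 6485.11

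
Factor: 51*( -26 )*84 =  - 2^3*3^2*7^1*13^1 * 17^1= -111384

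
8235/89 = 92 + 47/89 = 92.53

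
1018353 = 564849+453504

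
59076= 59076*1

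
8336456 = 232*35933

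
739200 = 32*23100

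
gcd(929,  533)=1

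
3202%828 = 718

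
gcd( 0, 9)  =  9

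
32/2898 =16/1449 = 0.01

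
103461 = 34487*3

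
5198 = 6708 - 1510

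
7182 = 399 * 18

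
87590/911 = 96+134/911 = 96.15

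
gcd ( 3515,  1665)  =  185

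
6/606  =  1/101= 0.01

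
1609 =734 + 875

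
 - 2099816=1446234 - 3546050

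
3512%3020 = 492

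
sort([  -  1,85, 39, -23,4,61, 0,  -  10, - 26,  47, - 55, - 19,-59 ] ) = [ - 59, - 55, - 26, - 23,-19,-10, - 1, 0, 4 , 39, 47, 61, 85]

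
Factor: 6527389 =11^1*593399^1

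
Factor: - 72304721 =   -  227^1 *318523^1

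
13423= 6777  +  6646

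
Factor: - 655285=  - 5^1*83^1*1579^1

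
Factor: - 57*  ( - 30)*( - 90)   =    -  2^2*3^4*5^2 * 19^1 = -153900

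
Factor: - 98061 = -3^1*32687^1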